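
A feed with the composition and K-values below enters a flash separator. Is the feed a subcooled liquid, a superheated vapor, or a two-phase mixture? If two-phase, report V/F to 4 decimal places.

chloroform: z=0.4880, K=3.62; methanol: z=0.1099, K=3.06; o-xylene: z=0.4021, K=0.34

ΣzᵢKᵢ = 2.2396; Σzᵢ/Kᵢ = 1.3534.
Both exceed 1, so a two-phase solution exists.
Iterate (Newton) starting at ψ = 0.57:
  ψ = 0.5700: g = 0.19147, g' = -1.0876 → ψ = 0.7460
  ψ = 0.7460: g = -0.00085, g' = -1.1360 → ψ = 0.7453
Converged at ψ = 0.7453.

two-phase, V/F = 0.7453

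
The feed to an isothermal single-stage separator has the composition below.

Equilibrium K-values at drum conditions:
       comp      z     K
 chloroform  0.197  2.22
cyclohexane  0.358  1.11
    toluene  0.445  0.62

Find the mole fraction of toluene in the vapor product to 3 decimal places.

Let ψ = V/F and solve Σ zᵢ(Kᵢ−1)/(1+ψ(Kᵢ−1)) = 0.
g(0) = ΣzᵢKᵢ − 1 = 0.111 and g(1) = 1 − Σzᵢ/Kᵢ = -0.129, so a root lies in (0, 1).
Newton iteration, ψ⁰ = 0.37:
  ψ = 0.370: g = 0.0067, g' = -0.230 → ψ = 0.399
Converged at ψ = 0.399.
Compositions from xᵢ = zᵢ/(1+ψ(Kᵢ−1)), yᵢ = Kᵢxᵢ:
  chloroform: x = 0.132, y = 0.294
  cyclohexane: x = 0.343, y = 0.381
  toluene: x = 0.525, y = 0.325

y_toluene = 0.325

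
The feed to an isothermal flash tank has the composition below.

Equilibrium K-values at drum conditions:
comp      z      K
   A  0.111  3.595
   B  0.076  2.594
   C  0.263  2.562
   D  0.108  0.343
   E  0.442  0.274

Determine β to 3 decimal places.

β = 0.323

Rachford–Rice: g(β) = Σ zᵢ(Kᵢ−1)/(1+β(Kᵢ−1)) = 0.
g(0) = ΣzᵢKᵢ − 1 = 0.428 and g(1) = 1 − Σzᵢ/Kᵢ = -1.091, so a root lies in (0, 1).
Newton iteration, β⁰ = 0.5:
  β = 0.500: g = -0.1860, g' = -1.081 → β = 0.328
  β = 0.328: g = -0.0048, g' = -1.059 → β = 0.323
Converged at β = 0.323.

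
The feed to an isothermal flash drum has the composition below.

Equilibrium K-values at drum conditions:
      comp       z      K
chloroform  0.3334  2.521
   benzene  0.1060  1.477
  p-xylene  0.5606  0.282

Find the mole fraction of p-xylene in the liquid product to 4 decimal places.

x_p-xylene = 0.6334

Rachford–Rice: g(ψ) = Σ zᵢ(Kᵢ−1)/(1+ψ(Kᵢ−1)) = 0.
g(0) = ΣzᵢKᵢ − 1 = 0.1552 and g(1) = 1 − Σzᵢ/Kᵢ = -1.1920, so a root lies in (0, 1).
Newton–Raphson from ψ = 0.5:
  ψ = 0.5000: g = -0.29907, g' = -0.9680 → ψ = 0.1910
  ψ = 0.1910: g = -0.02722, g' = -0.8715 → ψ = 0.1598
  ψ = 0.1598: g = 0.00025, g' = -0.8888 → ψ = 0.1601
Converged at ψ = 0.1601.
Compositions from xᵢ = zᵢ/(1+ψ(Kᵢ−1)), yᵢ = Kᵢxᵢ:
  chloroform: x = 0.2681, y = 0.6759
  benzene: x = 0.0985, y = 0.1455
  p-xylene: x = 0.6334, y = 0.1786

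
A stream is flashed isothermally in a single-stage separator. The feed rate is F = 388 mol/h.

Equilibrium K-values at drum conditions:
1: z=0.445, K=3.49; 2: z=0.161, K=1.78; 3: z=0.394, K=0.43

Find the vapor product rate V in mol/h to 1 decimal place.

Material balance + equilibrium reduce to Σ zᵢ(Kᵢ−1)/(1+V/F(Kᵢ−1)) = 0.
Feasibility: ΣzᵢKᵢ = 2.009, Σzᵢ/Kᵢ = 1.134 — both > 1, two phases present.
Newton–Raphson from V/F = 0.5:
  V/F = 0.500: g = 0.2698, g' = -0.849 → V/F = 0.818
  V/F = 0.818: g = 0.0208, g' = -0.785 → V/F = 0.844
Converged at V/F = 0.844.
Then V = V/F·F = 0.8443·388 = 327.6 mol/h and L = F − V = 60.4 mol/h.

V = 327.6 mol/h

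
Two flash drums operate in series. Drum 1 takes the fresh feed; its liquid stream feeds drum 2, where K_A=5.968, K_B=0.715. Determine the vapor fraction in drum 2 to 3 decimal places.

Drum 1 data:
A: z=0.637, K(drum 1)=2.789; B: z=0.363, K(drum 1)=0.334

Drum 1:
Newton iteration, ψ₁⁰ = 0.5:
  ψ₁ = 0.500: g = 0.2391, g' = -0.930 → ψ₁ = 0.757
  ψ₁ = 0.757: g = -0.0036, g' = -1.023 → ψ₁ = 0.754
Converged at ψ₁ = 0.754.
Drum-1 compositions:
  A: x = 0.271, y = 0.757
  B: x = 0.729, y = 0.243
Drum-2 feed = drum-1 liquid: z₂ = (0.2713, 0.7287).
Drum 2:
Binary case is linear: z₁(K₁−1)(1+ψ₂(K₂−1)) + z₂(K₂−1)(1+ψ₂(K₁−1)) = 0
⇒ ψ₂ = [z₁(K₁−1)+z₂(K₂−1)] / [−(K₁−1)(K₂−1)] = 1.1401/1.4159 = 0.805
  A: x = 0.054, y = 0.324
  B: x = 0.946, y = 0.676

V/F (drum 2) = 0.805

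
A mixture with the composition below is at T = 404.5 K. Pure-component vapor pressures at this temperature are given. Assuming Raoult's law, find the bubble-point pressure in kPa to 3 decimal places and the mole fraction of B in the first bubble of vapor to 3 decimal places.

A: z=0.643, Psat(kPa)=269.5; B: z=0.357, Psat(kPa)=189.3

Pbub = 240.869 kPa, y_B = 0.281

At the bubble point ψ → 0, so ΣzᵢKᵢ = 1 with Kᵢ = Pᵢˢᵃᵗ/P ⇒ P = ΣzᵢPᵢˢᵃᵗ.
P = 0.643·269.5 + 0.357·189.3 = 240.869 kPa
yᵢ = zᵢPᵢˢᵃᵗ/P ⇒ y_B = 0.357·189.3/240.869 = 0.281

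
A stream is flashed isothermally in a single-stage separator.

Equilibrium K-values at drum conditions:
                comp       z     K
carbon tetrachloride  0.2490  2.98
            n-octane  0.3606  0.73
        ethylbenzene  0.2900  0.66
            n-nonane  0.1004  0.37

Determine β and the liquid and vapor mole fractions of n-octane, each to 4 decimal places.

β = 0.3308, x_n-octane = 0.3960, y_n-octane = 0.2891

Material balance + equilibrium reduce to Σ zᵢ(Kᵢ−1)/(1+β(Kᵢ−1)) = 0.
g(0) = ΣzᵢKᵢ − 1 = 0.2338 and g(1) = 1 − Σzᵢ/Kᵢ = -0.2883, so a root lies in (0, 1).
Newton–Raphson from β = 0.5:
  β = 0.5000: g = -0.07594, g' = -0.4152 → β = 0.3171
  β = 0.3171: g = 0.00683, g' = -0.5042 → β = 0.3306
  β = 0.3306: g = 0.00007, g' = -0.4944 → β = 0.3308
Converged at β = 0.3308.
Compositions from xᵢ = zᵢ/(1+β(Kᵢ−1)), yᵢ = Kᵢxᵢ:
  carbon tetrachloride: x = 0.1505, y = 0.4484
  n-octane: x = 0.3960, y = 0.2891
  ethylbenzene: x = 0.3267, y = 0.2157
  n-nonane: x = 0.1268, y = 0.0469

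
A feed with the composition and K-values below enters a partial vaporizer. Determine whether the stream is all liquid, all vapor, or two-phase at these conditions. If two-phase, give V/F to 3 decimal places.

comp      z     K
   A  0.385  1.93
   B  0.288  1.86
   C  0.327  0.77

all vapor

ΣzᵢKᵢ = 1.531; Σzᵢ/Kᵢ = 0.779.
Since Σzᵢ/Kᵢ < 1 the mixture is above its dew point — single vapor phase.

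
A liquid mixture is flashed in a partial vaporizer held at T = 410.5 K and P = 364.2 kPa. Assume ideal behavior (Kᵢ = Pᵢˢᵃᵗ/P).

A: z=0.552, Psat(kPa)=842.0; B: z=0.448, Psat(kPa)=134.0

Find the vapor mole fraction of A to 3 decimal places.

Raoult's law: Kᵢ = Pᵢˢᵃᵗ/P = Pᵢˢᵃᵗ/364.2.
  K_A = 842.0/364.2 = 2.31192, K_B = 134.0/364.2 = 0.36793
Let β = V/F and solve Σ zᵢ(Kᵢ−1)/(1+β(Kᵢ−1)) = 0.
g(0) = ΣzᵢKᵢ − 1 = 0.441 and g(1) = 1 − Σzᵢ/Kᵢ = -0.456, so a root lies in (0, 1).
Iterate (Newton) starting at β = 0.31:
  β = 0.310: g = 0.1626, g' = -0.757 → β = 0.525
  β = 0.525: g = 0.0051, g' = -0.734 → β = 0.532
Converged at β = 0.532.
Compositions from xᵢ = zᵢ/(1+β(Kᵢ−1)), yᵢ = Kᵢxᵢ:
  A: x = 0.325, y = 0.752
  B: x = 0.675, y = 0.248

y_A = 0.752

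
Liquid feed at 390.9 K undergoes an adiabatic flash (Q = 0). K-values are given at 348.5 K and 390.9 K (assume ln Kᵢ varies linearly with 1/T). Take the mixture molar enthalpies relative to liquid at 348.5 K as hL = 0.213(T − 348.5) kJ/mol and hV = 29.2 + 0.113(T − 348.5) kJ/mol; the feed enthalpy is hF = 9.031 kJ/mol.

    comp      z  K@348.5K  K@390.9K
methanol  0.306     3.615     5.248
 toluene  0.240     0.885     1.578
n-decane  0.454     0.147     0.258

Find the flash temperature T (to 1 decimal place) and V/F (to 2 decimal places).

Adiabatic flash: solve Rachford–Rice at each trial T, then check hF = ψ·hV(T) + (1−ψ)·hL(T).
  T = 348.5 K: K = (3.615, 0.885, 0.147), RR gives ψ = 0.222, H_out = 6.487 kJ/mol
  T = 390.9 K: K = (5.248, 1.578, 0.258), RR gives ψ = 0.490, H_out = 21.274 kJ/mol
  T = 369.7 K: K = (4.402, 1.202, 0.198), RR gives ψ = 0.361, H_out = 14.287 kJ/mol
  T = 359.1 K: K = (4.001, 1.036, 0.171), RR gives ψ = 0.293, H_out = 10.509 kJ/mol
  T = 353.8 K: K = (3.806, 0.959, 0.159), RR gives ψ = 0.258, H_out = 8.532 kJ/mol
  T = 356.5 K: K = (3.905, 0.997, 0.165), RR gives ψ = 0.276, H_out = 9.547 kJ/mol
  T = 355.1 K: K = (3.853, 0.977, 0.162), RR gives ψ = 0.267, H_out = 9.023 kJ/mol
Linear interpolation between T = 355.1 (H_out = 9.023) and T = 356.5 (H_out = 9.547) on hF = 9.031 gives T ≈ 355.1 K, at which ψ = 0.27.

T = 355.1 K, V/F = 0.27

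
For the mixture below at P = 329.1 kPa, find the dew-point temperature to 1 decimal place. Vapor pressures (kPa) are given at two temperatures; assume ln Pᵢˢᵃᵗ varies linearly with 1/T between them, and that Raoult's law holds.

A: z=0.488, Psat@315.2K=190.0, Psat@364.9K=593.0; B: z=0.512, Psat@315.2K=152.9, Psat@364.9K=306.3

Dew-point temperature: Σzᵢ·P/Pᵢˢᵃᵗ(T) = 1. Interpolate ln Pᵢˢᵃᵗ = aᵢ + bᵢ/T.
  T = 315.2 K: ΣzᵢP/Pᵢˢᵃᵗ = 1.9473
  T = 364.9 K: ΣzᵢP/Pᵢˢᵃᵗ = 0.8209
  T = 340.0 K: ΣzᵢP/Pᵢˢᵃᵗ = 1.2191
  T = 352.4 K: ΣzᵢP/Pᵢˢᵃᵗ = 0.9930
  T = 346.2 K: ΣzᵢP/Pᵢˢᵃᵗ = 1.0979
  T = 349.3 K: ΣzᵢP/Pᵢˢᵃᵗ = 1.0436
  T = 350.9 K: ΣzᵢP/Pᵢˢᵃᵗ = 1.0171
Interpolating between 350.9 K and 352.4 K gives T ≈ 352.0 K.

T = 352.0 K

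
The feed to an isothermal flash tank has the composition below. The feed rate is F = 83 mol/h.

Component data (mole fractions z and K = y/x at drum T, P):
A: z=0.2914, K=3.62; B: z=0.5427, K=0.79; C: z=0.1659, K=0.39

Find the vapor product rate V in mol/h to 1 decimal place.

Material balance + equilibrium reduce to Σ zᵢ(Kᵢ−1)/(1+V/F(Kᵢ−1)) = 0.
Check two-phase: ΣzᵢKᵢ = 1.5483 > 1 and Σzᵢ/Kᵢ = 1.1928 > 1, so g(0) = 0.5483 > 0 and g(1) = -0.1928 < 0.
Newton–Raphson from V/F = 0.5:
  V/F = 0.5000: g = 0.05756, g' = -0.5325 → V/F = 0.6081
  V/F = 0.6081: g = 0.00289, g' = -0.4849 → V/F = 0.6140
  V/F = 0.6140: g = 0.00000, g' = -0.4833 → V/F = 0.6141
Converged at V/F = 0.6141.
Then V = V/F·F = 0.6141·83 = 51.0 mol/h and L = F − V = 32.0 mol/h.

V = 51.0 mol/h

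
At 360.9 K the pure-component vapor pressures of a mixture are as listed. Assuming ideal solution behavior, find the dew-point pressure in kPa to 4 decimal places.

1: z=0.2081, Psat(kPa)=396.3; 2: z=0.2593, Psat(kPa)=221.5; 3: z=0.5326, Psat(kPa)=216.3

Pdew = 240.4955 kPa

At the dew point ψ → 1, so Σzᵢ/Kᵢ = 1 with Kᵢ = Pᵢˢᵃᵗ/P ⇒ 1/P = Σzᵢ/Pᵢˢᵃᵗ.
1/P = 0.2081/396.3 + 0.2593/221.5 + 0.5326/216.3 = 0.0041581 ⇒ P = 240.4955 kPa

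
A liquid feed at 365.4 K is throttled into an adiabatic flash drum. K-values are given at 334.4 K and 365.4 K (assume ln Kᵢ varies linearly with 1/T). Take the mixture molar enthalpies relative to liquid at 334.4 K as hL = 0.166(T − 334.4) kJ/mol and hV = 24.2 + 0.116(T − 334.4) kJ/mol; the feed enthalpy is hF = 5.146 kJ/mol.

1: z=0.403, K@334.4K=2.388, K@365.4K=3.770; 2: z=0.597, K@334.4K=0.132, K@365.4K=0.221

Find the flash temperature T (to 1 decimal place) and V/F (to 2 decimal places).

Adiabatic flash: solve Rachford–Rice at each trial T, then check hF = ψ·hV(T) + (1−ψ)·hL(T).
  T = 334.4 K: K = (2.388, 0.132), RR gives ψ = 0.034, H_out = 0.827 kJ/mol
  T = 365.4 K: K = (3.770, 0.221), RR gives ψ = 0.302, H_out = 11.982 kJ/mol
  T = 349.9 K: K = (3.031, 0.173), RR gives ψ = 0.193, H_out = 7.099 kJ/mol
  T = 342.1 K: K = (2.696, 0.151), RR gives ψ = 0.123, H_out = 4.202 kJ/mol
  T = 346.0 K: K = (2.860, 0.162), RR gives ψ = 0.160, H_out = 5.702 kJ/mol
  T = 344.1 K: K = (2.779, 0.157), RR gives ψ = 0.142, H_out = 4.985 kJ/mol
Linear interpolation between T = 344.1 (H_out = 4.985) and T = 346.0 (H_out = 5.702) on hF = 5.146 gives T ≈ 344.5 K, at which ψ = 0.15.

T = 344.5 K, V/F = 0.15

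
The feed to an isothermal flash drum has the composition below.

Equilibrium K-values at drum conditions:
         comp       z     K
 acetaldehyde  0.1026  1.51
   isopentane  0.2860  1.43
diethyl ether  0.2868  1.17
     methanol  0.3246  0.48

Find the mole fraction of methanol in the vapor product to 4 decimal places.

y_methanol = 0.1850

Rachford–Rice: g(β) = Σ zᵢ(Kᵢ−1)/(1+β(Kᵢ−1)) = 0.
Check two-phase: ΣzᵢKᵢ = 1.0553 > 1 and Σzᵢ/Kᵢ = 1.1893 > 1, so g(0) = 0.0553 > 0 and g(1) = -0.1893 < 0.
Newton–Raphson from β = 0.65:
  β = 0.6500: g = -0.07565, g' = -0.2544 → β = 0.3526
  β = 0.3526: g = -0.00954, g' = -0.1980 → β = 0.3044
  β = 0.3044: g = -0.00013, g' = -0.1927 → β = 0.3037
Converged at β = 0.3037.
Compositions from xᵢ = zᵢ/(1+β(Kᵢ−1)), yᵢ = Kᵢxᵢ:
  acetaldehyde: x = 0.0888, y = 0.1341
  isopentane: x = 0.2530, y = 0.3617
  diethyl ether: x = 0.2727, y = 0.3191
  methanol: x = 0.3855, y = 0.1850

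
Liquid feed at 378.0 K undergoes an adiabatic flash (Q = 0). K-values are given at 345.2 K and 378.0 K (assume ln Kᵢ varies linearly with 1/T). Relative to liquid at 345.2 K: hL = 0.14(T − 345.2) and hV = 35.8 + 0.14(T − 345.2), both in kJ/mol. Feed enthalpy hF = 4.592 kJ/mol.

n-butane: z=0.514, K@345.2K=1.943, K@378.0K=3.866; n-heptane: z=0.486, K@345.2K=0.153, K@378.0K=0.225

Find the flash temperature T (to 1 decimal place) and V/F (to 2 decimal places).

T = 346.5 K, V/F = 0.12

Adiabatic flash: solve Rachford–Rice at each trial T, then check hF = ψ·hV(T) + (1−ψ)·hL(T).
  T = 345.2 K: K = (1.943, 0.153), RR gives ψ = 0.091, H_out = 3.275 kJ/mol
  T = 378.0 K: K = (3.866, 0.225), RR gives ψ = 0.494, H_out = 22.265 kJ/mol
  T = 361.6 K: K = (2.784, 0.187), RR gives ψ = 0.360, H_out = 15.181 kJ/mol
  T = 353.4 K: K = (2.335, 0.170), RR gives ψ = 0.255, H_out = 10.280 kJ/mol
  T = 349.3 K: K = (2.133, 0.161), RR gives ψ = 0.184, H_out = 7.148 kJ/mol
  T = 347.2 K: K = (2.034, 0.157), RR gives ψ = 0.140, H_out = 5.277 kJ/mol
Linear interpolation between T = 345.2 (H_out = 3.275) and T = 347.2 (H_out = 5.277) on hF = 4.592 gives T ≈ 346.5 K, at which ψ = 0.12.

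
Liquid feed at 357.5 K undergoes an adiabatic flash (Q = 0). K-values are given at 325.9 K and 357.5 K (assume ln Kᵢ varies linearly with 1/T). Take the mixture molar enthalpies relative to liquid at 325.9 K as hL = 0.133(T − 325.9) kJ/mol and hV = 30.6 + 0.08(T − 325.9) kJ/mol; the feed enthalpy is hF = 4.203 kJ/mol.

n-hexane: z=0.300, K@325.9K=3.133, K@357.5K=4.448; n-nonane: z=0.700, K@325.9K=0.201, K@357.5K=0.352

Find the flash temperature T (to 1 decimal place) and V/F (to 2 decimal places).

Adiabatic flash: solve Rachford–Rice at each trial T, then check hF = ψ·hV(T) + (1−ψ)·hL(T).
  T = 325.9 K: K = (3.133, 0.201), RR gives ψ = 0.047, H_out = 1.447 kJ/mol
  T = 357.5 K: K = (4.448, 0.352), RR gives ψ = 0.260, H_out = 11.722 kJ/mol
  T = 341.7 K: K = (3.763, 0.269), RR gives ψ = 0.157, H_out = 6.784 kJ/mol
  T = 333.8 K: K = (3.441, 0.234), RR gives ψ = 0.105, H_out = 4.210 kJ/mol
  T = 329.9 K: K = (3.287, 0.217), RR gives ψ = 0.077, H_out = 2.876 kJ/mol
  T = 331.9 K: K = (3.366, 0.225), RR gives ψ = 0.091, H_out = 3.566 kJ/mol
Linear interpolation between T = 331.9 (H_out = 3.566) and T = 333.8 (H_out = 4.210) on hF = 4.203 gives T ≈ 333.8 K, at which ψ = 0.10.

T = 333.8 K, V/F = 0.10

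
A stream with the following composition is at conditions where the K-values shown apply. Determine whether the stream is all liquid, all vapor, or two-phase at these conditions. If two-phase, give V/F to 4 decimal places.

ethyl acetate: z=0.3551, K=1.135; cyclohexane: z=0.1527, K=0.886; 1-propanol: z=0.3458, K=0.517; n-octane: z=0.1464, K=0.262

all liquid

ΣzᵢKᵢ = 0.7555; Σzᵢ/Kᵢ = 1.7128.
Since ΣzᵢKᵢ < 1 the mixture is below its bubble point — single liquid phase.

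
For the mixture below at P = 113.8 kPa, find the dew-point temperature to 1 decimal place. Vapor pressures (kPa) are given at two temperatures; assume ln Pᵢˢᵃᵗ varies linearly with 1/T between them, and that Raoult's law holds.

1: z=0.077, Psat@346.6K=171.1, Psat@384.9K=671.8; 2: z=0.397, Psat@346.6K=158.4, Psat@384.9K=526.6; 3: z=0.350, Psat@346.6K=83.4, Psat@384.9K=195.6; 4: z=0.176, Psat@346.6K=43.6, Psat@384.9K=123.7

T = 355.0 K

Dew-point temperature: Σzᵢ·P/Pᵢˢᵃᵗ(T) = 1. Interpolate ln Pᵢˢᵃᵗ = aᵢ + bᵢ/T.
  T = 346.6 K: ΣzᵢP/Pᵢˢᵃᵗ = 1.2734
  T = 384.9 K: ΣzᵢP/Pᵢˢᵃᵗ = 0.4644
  T = 365.8 K: ΣzᵢP/Pᵢˢᵃᵗ = 0.7459
  T = 356.2 K: ΣzᵢP/Pᵢˢᵃᵗ = 0.9668
  T = 351.4 K: ΣzᵢP/Pᵢˢᵃᵗ = 1.1072
  T = 353.8 K: ΣzᵢP/Pᵢˢᵃᵗ = 1.0341
Interpolating between 353.8 K and 356.2 K gives T ≈ 355.0 K.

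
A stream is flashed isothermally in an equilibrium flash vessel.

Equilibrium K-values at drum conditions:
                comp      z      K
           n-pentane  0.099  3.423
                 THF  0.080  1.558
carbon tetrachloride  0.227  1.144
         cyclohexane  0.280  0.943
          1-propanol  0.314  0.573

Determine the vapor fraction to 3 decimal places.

Let ψ = V/F and solve Σ zᵢ(Kᵢ−1)/(1+ψ(Kᵢ−1)) = 0.
Check two-phase: ΣzᵢKᵢ = 1.167 > 1 and Σzᵢ/Kᵢ = 1.124 > 1, so g(0) = 0.167 > 0 and g(1) = -0.124 < 0.
Iterate (Newton) starting at ψ = 0.49:
  ψ = 0.490: g = -0.0107, g' = -0.233 → ψ = 0.444
  ψ = 0.444: g = 0.0002, g' = -0.243 → ψ = 0.445
Converged at ψ = 0.445.

ψ = 0.445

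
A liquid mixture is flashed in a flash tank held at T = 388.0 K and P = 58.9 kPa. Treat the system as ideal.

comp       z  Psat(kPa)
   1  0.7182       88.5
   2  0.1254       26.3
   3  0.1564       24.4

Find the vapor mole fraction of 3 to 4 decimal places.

Raoult's law: Kᵢ = Pᵢˢᵃᵗ/P = Pᵢˢᵃᵗ/58.9.
  K_1 = 88.5/58.9 = 1.502547, K_2 = 26.3/58.9 = 0.446520, K_3 = 24.4/58.9 = 0.414261
Newton–Raphson from ψ = 0.5:
  ψ = 0.5000: g = 0.06293, g' = -0.2966 → ψ = 0.7122
  ψ = 0.7122: g = -0.00595, g' = -0.3610 → ψ = 0.6957
  ψ = 0.6957: g = -0.00006, g' = -0.3540 → ψ = 0.6956
Converged at ψ = 0.6956.
Compositions from xᵢ = zᵢ/(1+ψ(Kᵢ−1)), yᵢ = Kᵢxᵢ:
  1: x = 0.5322, y = 0.7996
  2: x = 0.2039, y = 0.0910
  3: x = 0.2639, y = 0.1093

y_3 = 0.1093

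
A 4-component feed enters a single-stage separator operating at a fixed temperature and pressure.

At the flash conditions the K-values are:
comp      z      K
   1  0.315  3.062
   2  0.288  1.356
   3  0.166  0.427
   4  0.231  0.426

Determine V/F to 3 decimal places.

Material balance + equilibrium reduce to Σ zᵢ(Kᵢ−1)/(1+V/F(Kᵢ−1)) = 0.
Check two-phase: ΣzᵢKᵢ = 1.524 > 1 and Σzᵢ/Kᵢ = 1.246 > 1, so g(0) = 0.524 > 0 and g(1) = -0.246 < 0.
Newton–Raphson from V/F = 0.31:
  V/F = 0.310: g = 0.2116, g' = -0.721 → V/F = 0.603
  V/F = 0.603: g = 0.0256, g' = -0.596 → V/F = 0.646
Converged at V/F = 0.646.

V/F = 0.646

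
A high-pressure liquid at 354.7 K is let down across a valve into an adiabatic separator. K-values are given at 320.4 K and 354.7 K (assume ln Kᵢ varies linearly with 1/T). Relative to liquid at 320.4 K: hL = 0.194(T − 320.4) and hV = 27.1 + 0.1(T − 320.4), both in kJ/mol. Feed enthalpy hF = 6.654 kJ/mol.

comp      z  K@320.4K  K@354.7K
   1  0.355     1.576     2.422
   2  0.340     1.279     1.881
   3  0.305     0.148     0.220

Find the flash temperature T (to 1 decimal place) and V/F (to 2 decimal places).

T = 324.5 K, V/F = 0.22

Adiabatic flash: solve Rachford–Rice at each trial T, then check hF = ψ·hV(T) + (1−ψ)·hL(T).
  T = 320.4 K: K = (1.576, 1.279, 0.148), RR gives ψ = 0.104, H_out = 2.817 kJ/mol
  T = 354.7 K: K = (2.422, 1.881, 0.220), RR gives ψ = 0.621, H_out = 21.488 kJ/mol
  T = 337.5 K: K = (1.974, 1.565, 0.182), RR gives ψ = 0.449, H_out = 14.753 kJ/mol
  T = 328.9 K: K = (1.768, 1.418, 0.165), RR gives ψ = 0.314, H_out = 9.898 kJ/mol
  T = 324.6 K: K = (1.669, 1.347, 0.156), RR gives ψ = 0.221, H_out = 6.720 kJ/mol
  T = 322.5 K: K = (1.622, 1.313, 0.152), RR gives ψ = 0.167, H_out = 4.890 kJ/mol
Linear interpolation between T = 322.5 (H_out = 4.890) and T = 324.6 (H_out = 6.720) on hF = 6.654 gives T ≈ 324.5 K, at which ψ = 0.22.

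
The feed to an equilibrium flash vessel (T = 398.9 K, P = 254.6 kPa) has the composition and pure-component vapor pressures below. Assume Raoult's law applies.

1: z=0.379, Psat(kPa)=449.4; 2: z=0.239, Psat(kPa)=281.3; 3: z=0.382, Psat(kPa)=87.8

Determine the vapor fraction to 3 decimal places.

ψ = 0.169

Raoult's law: Kᵢ = Pᵢˢᵃᵗ/P = Pᵢˢᵃᵗ/254.6.
  K_1 = 449.4/254.6 = 1.76512, K_2 = 281.3/254.6 = 1.10487, K_3 = 87.8/254.6 = 0.34485
Let ψ = V/F and solve Σ zᵢ(Kᵢ−1)/(1+ψ(Kᵢ−1)) = 0.
Feasibility: ΣzᵢKᵢ = 1.065, Σzᵢ/Kᵢ = 1.539 — both > 1, two phases present.
Iterate (Newton) starting at ψ = 0.5:
  ψ = 0.500: g = -0.1386, g' = -0.481 → ψ = 0.212
  ψ = 0.212: g = -0.0165, g' = -0.388 → ψ = 0.169
Converged at ψ = 0.169.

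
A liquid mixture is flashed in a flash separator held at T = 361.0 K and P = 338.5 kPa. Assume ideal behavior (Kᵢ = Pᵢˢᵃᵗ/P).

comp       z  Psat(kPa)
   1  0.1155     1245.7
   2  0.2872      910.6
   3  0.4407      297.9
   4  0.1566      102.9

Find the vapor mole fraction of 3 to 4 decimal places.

y_3 = 0.4290

Raoult's law: Kᵢ = Pᵢˢᵃᵗ/P = Pᵢˢᵃᵗ/338.5.
  K_1 = 1245.7/338.5 = 3.680059, K_2 = 910.6/338.5 = 2.690103, K_3 = 297.9/338.5 = 0.880059, K_4 = 102.9/338.5 = 0.303988
Let ψ = V/F and solve Σ zᵢ(Kᵢ−1)/(1+ψ(Kᵢ−1)) = 0.
Feasibility: ΣzᵢKᵢ = 1.6331, Σzᵢ/Kᵢ = 1.1541 — both > 1, two phases present.
Iterate (Newton) starting at ψ = 0.57:
  ψ = 0.5700: g = 0.13228, g' = -0.5584 → ψ = 0.8069
  ψ = 0.8069: g = -0.00391, g' = -0.6323 → ψ = 0.8007
Converged at ψ = 0.8007.
Compositions from xᵢ = zᵢ/(1+ψ(Kᵢ−1)), yᵢ = Kᵢxᵢ:
  1: x = 0.0367, y = 0.1351
  2: x = 0.1220, y = 0.3283
  3: x = 0.4875, y = 0.4290
  4: x = 0.3537, y = 0.1075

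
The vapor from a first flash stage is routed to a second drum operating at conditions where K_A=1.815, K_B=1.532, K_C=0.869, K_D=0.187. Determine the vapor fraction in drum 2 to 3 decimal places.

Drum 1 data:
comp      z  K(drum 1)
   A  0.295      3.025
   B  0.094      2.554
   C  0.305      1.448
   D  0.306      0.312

V/F (drum 2) = 0.400

Drum 1:
Rachford–Rice: g(ψ₁) = Σ zᵢ(Kᵢ−1)/(1+ψ₁(Kᵢ−1)) = 0.
g(0) = ΣzᵢKᵢ − 1 = 0.670 and g(1) = 1 − Σzᵢ/Kᵢ = -0.326, so a root lies in (0, 1).
Newton–Raphson from ψ₁ = 0.63:
  ψ₁ = 0.630: g = 0.0713, g' = -0.780 → ψ₁ = 0.721
  ψ₁ = 0.721: g = -0.0031, g' = -0.856 → ψ₁ = 0.718
Converged at ψ₁ = 0.718.
Drum-1 compositions:
  A: x = 0.120, y = 0.364
  B: x = 0.044, y = 0.113
  C: x = 0.231, y = 0.334
  D: x = 0.605, y = 0.189
Drum-2 feed = drum-1 vapor: z₂ = (0.3637, 0.1135, 0.3342, 0.1886).
Drum 2:
Let ψ₂ = V/F and solve Σ zᵢ(Kᵢ−1)/(1+ψ₂(Kᵢ−1)) = 0.
Check two-phase: ΣzᵢKᵢ = 1.160 > 1 and Σzᵢ/Kᵢ = 1.668 > 1, so g(0) = 0.160 > 0 and g(1) = -0.668 < 0.
Newton–Raphson from ψ₂ = 0.5:
  ψ₂ = 0.500: g = -0.0469, g' = -0.502 → ψ₂ = 0.407
  ψ₂ = 0.407: g = -0.0030, g' = -0.443 → ψ₂ = 0.400
Converged at ψ₂ = 0.400.
  A: x = 0.274, y = 0.498
  B: x = 0.094, y = 0.143
  C: x = 0.353, y = 0.306
  D: x = 0.279, y = 0.052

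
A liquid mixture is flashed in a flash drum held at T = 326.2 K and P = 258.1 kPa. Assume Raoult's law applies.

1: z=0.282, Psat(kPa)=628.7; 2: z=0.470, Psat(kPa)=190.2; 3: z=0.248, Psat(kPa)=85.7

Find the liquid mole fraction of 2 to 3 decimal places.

Raoult's law: Kᵢ = Pᵢˢᵃᵗ/P = Pᵢˢᵃᵗ/258.1.
  K_1 = 628.7/258.1 = 2.43588, K_2 = 190.2/258.1 = 0.73692, K_3 = 85.7/258.1 = 0.33204
Rachford–Rice: g(V/F) = Σ zᵢ(Kᵢ−1)/(1+V/F(Kᵢ−1)) = 0.
Feasibility: ΣzᵢKᵢ = 1.116, Σzᵢ/Kᵢ = 1.500 — both > 1, two phases present.
Newton iteration, V/F⁰ = 0.61:
  V/F = 0.610: g = -0.2110, g' = -0.527 → V/F = 0.209
  V/F = 0.209: g = -0.0121, g' = -0.530 → V/F = 0.186
  V/F = 0.186: g = 0.0001, g' = -0.542 → V/F = 0.187
Converged at V/F = 0.187.
Compositions from xᵢ = zᵢ/(1+V/F(Kᵢ−1)), yᵢ = Kᵢxᵢ:
  1: x = 0.222, y = 0.542
  2: x = 0.494, y = 0.364
  3: x = 0.283, y = 0.094

x_2 = 0.494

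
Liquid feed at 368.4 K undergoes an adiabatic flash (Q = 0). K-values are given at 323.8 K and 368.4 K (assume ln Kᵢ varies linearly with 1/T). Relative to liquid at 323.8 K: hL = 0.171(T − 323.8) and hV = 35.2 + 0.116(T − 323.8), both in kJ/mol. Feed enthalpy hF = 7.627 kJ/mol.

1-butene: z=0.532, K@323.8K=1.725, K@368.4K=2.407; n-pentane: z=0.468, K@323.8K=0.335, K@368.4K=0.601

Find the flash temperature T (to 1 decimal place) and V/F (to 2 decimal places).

Adiabatic flash: solve Rachford–Rice at each trial T, then check hF = ψ·hV(T) + (1−ψ)·hL(T).
  T = 323.8 K: K = (1.725, 0.335), RR gives ψ = 0.154, H_out = 5.438 kJ/mol
  T = 368.4 K: K = (2.407, 0.601), RR gives ψ = 1.000, H_out = 40.374 kJ/mol
  T = 346.1 K: K = (2.060, 0.457), RR gives ψ = 0.539, H_out = 22.108 kJ/mol
  T = 335.0 K: K = (1.891, 0.394), RR gives ψ = 0.352, H_out = 14.099 kJ/mol
  T = 329.4 K: K = (1.808, 0.364), RR gives ψ = 0.257, H_out = 9.909 kJ/mol
  T = 326.6 K: K = (1.766, 0.349), RR gives ψ = 0.207, H_out = 7.719 kJ/mol
  T = 325.2 K: K = (1.746, 0.342), RR gives ψ = 0.181, H_out = 6.591 kJ/mol
Linear interpolation between T = 325.2 (H_out = 6.591) and T = 326.6 (H_out = 7.719) on hF = 7.627 gives T ≈ 326.5 K, at which ψ = 0.20.

T = 326.5 K, V/F = 0.20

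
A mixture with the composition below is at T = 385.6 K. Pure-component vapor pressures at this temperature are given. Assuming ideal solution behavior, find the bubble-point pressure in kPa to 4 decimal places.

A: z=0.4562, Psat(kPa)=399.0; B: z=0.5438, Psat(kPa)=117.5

At the bubble point ψ → 0, so ΣzᵢKᵢ = 1 with Kᵢ = Pᵢˢᵃᵗ/P ⇒ P = ΣzᵢPᵢˢᵃᵗ.
P = 0.4562·399.0 + 0.5438·117.5 = 245.9203 kPa

Pbub = 245.9203 kPa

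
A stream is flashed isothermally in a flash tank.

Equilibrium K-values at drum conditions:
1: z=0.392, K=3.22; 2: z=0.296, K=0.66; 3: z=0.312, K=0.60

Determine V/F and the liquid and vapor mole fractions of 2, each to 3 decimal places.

V/F = 0.781, x_2 = 0.403, y_2 = 0.266

Newton iteration, V/F⁰ = 0.51:
  V/F = 0.510: g = 0.1296, g' = -0.554 → V/F = 0.744
  V/F = 0.744: g = 0.0158, g' = -0.437 → V/F = 0.780
  V/F = 0.780: g = 0.0002, g' = -0.428 → V/F = 0.781
Converged at V/F = 0.781.
Compositions from xᵢ = zᵢ/(1+V/F(Kᵢ−1)), yᵢ = Kᵢxᵢ:
  1: x = 0.143, y = 0.462
  2: x = 0.403, y = 0.266
  3: x = 0.454, y = 0.272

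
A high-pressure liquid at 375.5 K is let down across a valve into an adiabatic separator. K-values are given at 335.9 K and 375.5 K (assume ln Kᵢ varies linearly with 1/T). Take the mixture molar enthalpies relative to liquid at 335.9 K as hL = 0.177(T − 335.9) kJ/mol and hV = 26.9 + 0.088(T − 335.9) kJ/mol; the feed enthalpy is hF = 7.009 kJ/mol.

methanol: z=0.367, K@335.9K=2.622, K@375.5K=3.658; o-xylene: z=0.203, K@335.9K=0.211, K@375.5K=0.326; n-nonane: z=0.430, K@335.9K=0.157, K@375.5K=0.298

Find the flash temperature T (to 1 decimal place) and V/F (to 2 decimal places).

Adiabatic flash: solve Rachford–Rice at each trial T, then check hF = ψ·hV(T) + (1−ψ)·hL(T).
  T = 335.9 K: K = (2.622, 0.211, 0.157), RR gives ψ = 0.054, H_out = 1.458 kJ/mol
  T = 375.5 K: K = (3.658, 0.326, 0.298), RR gives ψ = 0.291, H_out = 13.820 kJ/mol
  T = 355.7 K: K = (3.126, 0.265, 0.220), RR gives ψ = 0.182, H_out = 8.073 kJ/mol
  T = 345.8 K: K = (2.870, 0.237, 0.187), RR gives ψ = 0.122, H_out = 4.926 kJ/mol
  T = 350.8 K: K = (2.998, 0.251, 0.203), RR gives ψ = 0.153, H_out = 6.547 kJ/mol
  T = 353.2 K: K = (3.061, 0.258, 0.211), RR gives ψ = 0.167, H_out = 7.302 kJ/mol
Linear interpolation between T = 350.8 (H_out = 6.547) and T = 353.2 (H_out = 7.302) on hF = 7.009 gives T ≈ 352.3 K, at which ψ = 0.16.

T = 352.3 K, V/F = 0.16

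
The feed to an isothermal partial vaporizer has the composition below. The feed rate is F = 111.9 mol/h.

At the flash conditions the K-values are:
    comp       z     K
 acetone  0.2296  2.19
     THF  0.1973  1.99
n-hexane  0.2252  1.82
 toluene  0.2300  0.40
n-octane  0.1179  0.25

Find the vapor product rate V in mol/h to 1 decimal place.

V = 71.9 mol/h

Iterate (Newton) starting at ψ = 0.5:
  ψ = 0.5000: g = 0.09430, g' = -0.6292 → ψ = 0.6499
  ψ = 0.6499: g = -0.00530, g' = -0.7143 → ψ = 0.6424
Converged at ψ = 0.6424.
Then V = ψ·F = 0.6424·111.9 = 71.9 mol/h and L = F − V = 40.0 mol/h.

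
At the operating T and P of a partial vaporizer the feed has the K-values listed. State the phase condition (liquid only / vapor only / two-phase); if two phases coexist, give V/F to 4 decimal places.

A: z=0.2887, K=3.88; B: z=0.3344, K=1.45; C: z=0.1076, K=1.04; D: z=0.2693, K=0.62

ΣzᵢKᵢ = 1.8839; Σzᵢ/Kᵢ = 0.8428.
Since Σzᵢ/Kᵢ < 1 the mixture is above its dew point — single vapor phase.

vapor only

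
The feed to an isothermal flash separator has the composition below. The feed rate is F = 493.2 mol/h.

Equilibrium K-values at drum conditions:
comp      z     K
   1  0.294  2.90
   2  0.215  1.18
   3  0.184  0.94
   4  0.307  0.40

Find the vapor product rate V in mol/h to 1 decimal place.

V = 292.7 mol/h

Let ψ = V/F and solve Σ zᵢ(Kᵢ−1)/(1+ψ(Kᵢ−1)) = 0.
g(0) = ΣzᵢKᵢ − 1 = 0.402 and g(1) = 1 − Σzᵢ/Kᵢ = -0.247, so a root lies in (0, 1).
Iterate (Newton) starting at ψ = 0.66:
  ψ = 0.660: g = -0.0340, g' = -0.518 → ψ = 0.594
  ψ = 0.594: g = -0.0004, g' = -0.507 → ψ = 0.593
Converged at ψ = 0.593.
Then V = ψ·F = 0.5935·493.2 = 292.7 mol/h and L = F − V = 200.5 mol/h.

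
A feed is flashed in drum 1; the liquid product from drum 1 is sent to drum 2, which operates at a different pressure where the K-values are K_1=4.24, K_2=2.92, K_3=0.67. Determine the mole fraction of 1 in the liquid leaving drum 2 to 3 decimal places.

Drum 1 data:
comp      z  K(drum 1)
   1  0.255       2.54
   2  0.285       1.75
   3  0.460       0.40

x_1 (drum 2) = 0.041

Drum 1:
Rachford–Rice: g(ψ₁) = Σ zᵢ(Kᵢ−1)/(1+ψ₁(Kᵢ−1)) = 0.
Check two-phase: ΣzᵢKᵢ = 1.330 > 1 and Σzᵢ/Kᵢ = 1.413 > 1, so g(0) = 0.330 > 0 and g(1) = -0.413 < 0.
Iterate (Newton) starting at ψ₁ = 0.61:
  ψ₁ = 0.610: g = -0.0862, g' = -0.648 → ψ₁ = 0.477
  ψ₁ = 0.477: g = -0.0029, g' = -0.613 → ψ₁ = 0.472
Converged at ψ₁ = 0.472.
Drum-1 compositions:
  1: x = 0.148, y = 0.375
  2: x = 0.210, y = 0.368
  3: x = 0.642, y = 0.257
Drum-2 feed = drum-1 liquid: z₂ = (0.1476, 0.2104, 0.6419).
Drum 2:
Newton–Raphson from ψ₂ = 0.66:
  ψ₂ = 0.660: g = 0.0598, g' = -0.423 → ψ₂ = 0.802
  ψ₂ = 0.802: g = 0.0041, g' = -0.369 → ψ₂ = 0.813
Converged at ψ₂ = 0.813.
  1: x = 0.041, y = 0.172
  2: x = 0.082, y = 0.240
  3: x = 0.877, y = 0.588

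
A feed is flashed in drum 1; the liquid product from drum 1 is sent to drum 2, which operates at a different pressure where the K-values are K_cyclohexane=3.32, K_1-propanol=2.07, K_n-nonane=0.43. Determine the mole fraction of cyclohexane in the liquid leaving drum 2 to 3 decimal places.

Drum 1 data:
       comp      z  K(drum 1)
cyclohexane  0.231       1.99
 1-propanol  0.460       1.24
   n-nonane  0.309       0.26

Drum 1:
Newton iteration, ψ₁⁰ = 0.5:
  ψ₁ = 0.500: g = -0.1114, g' = -0.549 → ψ₁ = 0.297
  ψ₁ = 0.297: g = -0.0133, g' = -0.436 → ψ₁ = 0.267
  ψ₁ = 0.267: g = -0.0001, g' = -0.428 → ψ₁ = 0.266
Converged at ψ₁ = 0.266.
Drum-1 compositions:
  cyclohexane: x = 0.183, y = 0.364
  1-propanol: x = 0.432, y = 0.536
  n-nonane: x = 0.385, y = 0.100
Drum-2 feed = drum-1 liquid: z₂ = (0.1828, 0.4324, 0.3848).
Drum 2:
Let ψ₂ = V/F and solve Σ zᵢ(Kᵢ−1)/(1+ψ₂(Kᵢ−1)) = 0.
Check two-phase: ΣzᵢKᵢ = 1.667 > 1 and Σzᵢ/Kᵢ = 1.159 > 1, so g(0) = 0.667 > 0 and g(1) = -0.159 < 0.
Iterate (Newton) starting at ψ₂ = 0.43:
  ψ₂ = 0.430: g = 0.2386, g' = -0.698 → ψ₂ = 0.772
  ψ₂ = 0.772: g = 0.0138, g' = -0.673 → ψ₂ = 0.792
Converged at ψ₂ = 0.792.
  cyclohexane: x = 0.064, y = 0.214
  1-propanol: x = 0.234, y = 0.484
  n-nonane: x = 0.702, y = 0.302

x_cyclohexane (drum 2) = 0.064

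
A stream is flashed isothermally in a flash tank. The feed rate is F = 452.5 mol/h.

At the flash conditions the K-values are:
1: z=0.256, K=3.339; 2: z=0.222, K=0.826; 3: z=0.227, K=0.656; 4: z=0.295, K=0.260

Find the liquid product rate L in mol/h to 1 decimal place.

L = 347.8 mol/h

Material balance + equilibrium reduce to Σ zᵢ(Kᵢ−1)/(1+ψ(Kᵢ−1)) = 0.
Feasibility: ΣzᵢKᵢ = 1.264, Σzᵢ/Kᵢ = 1.826 — both > 1, two phases present.
Newton–Raphson from ψ = 0.4:
  ψ = 0.400: g = -0.1328, g' = -0.744 → ψ = 0.221
  ψ = 0.221: g = 0.0087, g' = -0.878 → ψ = 0.231
Converged at ψ = 0.231.
Then V = ψ·F = 0.2314·452.5 = 104.7 mol/h and L = F − V = 347.8 mol/h.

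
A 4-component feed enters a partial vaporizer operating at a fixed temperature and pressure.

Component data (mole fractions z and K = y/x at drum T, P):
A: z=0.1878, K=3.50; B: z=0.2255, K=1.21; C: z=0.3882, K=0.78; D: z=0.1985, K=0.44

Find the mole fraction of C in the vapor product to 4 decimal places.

Rachford–Rice: g(ψ) = Σ zᵢ(Kᵢ−1)/(1+ψ(Kᵢ−1)) = 0.
Feasibility: ΣzᵢKᵢ = 1.3203, Σzᵢ/Kᵢ = 1.1888 — both > 1, two phases present.
Newton iteration, ψ⁰ = 0.66:
  ψ = 0.6600: g = -0.05748, g' = -0.3572 → ψ = 0.4991
  ψ = 0.4991: g = 0.00154, g' = -0.3841 → ψ = 0.5031
Converged at ψ = 0.5031.
Compositions from xᵢ = zᵢ/(1+ψ(Kᵢ−1)), yᵢ = Kᵢxᵢ:
  A: x = 0.0832, y = 0.2911
  B: x = 0.2040, y = 0.2468
  C: x = 0.4365, y = 0.3405
  D: x = 0.2764, y = 0.1216

y_C = 0.3405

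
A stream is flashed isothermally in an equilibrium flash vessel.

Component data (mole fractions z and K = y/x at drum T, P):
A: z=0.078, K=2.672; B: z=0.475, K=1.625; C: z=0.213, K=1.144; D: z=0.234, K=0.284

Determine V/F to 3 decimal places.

Material balance + equilibrium reduce to Σ zᵢ(Kᵢ−1)/(1+V/F(Kᵢ−1)) = 0.
g(0) = ΣzᵢKᵢ − 1 = 0.290 and g(1) = 1 − Σzᵢ/Kᵢ = -0.332, so a root lies in (0, 1).
Newton–Raphson from V/F = 0.5:
  V/F = 0.500: g = 0.0649, g' = -0.467 → V/F = 0.639
  V/F = 0.639: g = -0.0055, g' = -0.557 → V/F = 0.629
Converged at V/F = 0.629.

V/F = 0.629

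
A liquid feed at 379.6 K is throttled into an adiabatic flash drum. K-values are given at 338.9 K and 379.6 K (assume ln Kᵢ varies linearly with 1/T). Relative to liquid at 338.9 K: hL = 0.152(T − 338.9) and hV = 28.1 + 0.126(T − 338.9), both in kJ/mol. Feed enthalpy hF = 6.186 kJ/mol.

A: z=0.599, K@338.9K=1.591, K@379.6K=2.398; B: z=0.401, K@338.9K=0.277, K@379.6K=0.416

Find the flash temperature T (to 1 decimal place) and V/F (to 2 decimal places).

T = 341.4 K, V/F = 0.21

Adiabatic flash: solve Rachford–Rice at each trial T, then check hF = ψ·hV(T) + (1−ψ)·hL(T).
  T = 338.9 K: K = (1.591, 0.277), RR gives ψ = 0.150, H_out = 4.214 kJ/mol
  T = 379.6 K: K = (2.398, 0.416), RR gives ψ = 0.739, H_out = 26.166 kJ/mol
  T = 359.2 K: K = (1.975, 0.343), RR gives ψ = 0.501, H_out = 16.893 kJ/mol
  T = 349.0 K: K = (1.777, 0.309), RR gives ψ = 0.351, H_out = 11.310 kJ/mol
  T = 343.9 K: K = (1.682, 0.293), RR gives ψ = 0.259, H_out = 8.002 kJ/mol
  T = 341.4 K: K = (1.636, 0.285), RR gives ψ = 0.207, H_out = 6.190 kJ/mol
  T = 340.1 K: K = (1.613, 0.281), RR gives ψ = 0.178, H_out = 5.185 kJ/mol
Linear interpolation between T = 340.1 (H_out = 5.185) and T = 341.4 (H_out = 6.190) on hF = 6.186 gives T ≈ 341.4 K, at which ψ = 0.21.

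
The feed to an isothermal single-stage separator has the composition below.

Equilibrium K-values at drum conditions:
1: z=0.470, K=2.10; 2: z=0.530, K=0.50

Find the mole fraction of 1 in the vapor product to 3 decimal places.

Material balance + equilibrium reduce to Σ zᵢ(Kᵢ−1)/(1+V/F(Kᵢ−1)) = 0.
Check two-phase: ΣzᵢKᵢ = 1.252 > 1 and Σzᵢ/Kᵢ = 1.284 > 1, so g(0) = 0.252 > 0 and g(1) = -0.284 < 0.
Newton–Raphson from V/F = 0.5:
  V/F = 0.500: g = -0.0198, g' = -0.472 → V/F = 0.458
Converged at V/F = 0.458.
Compositions from xᵢ = zᵢ/(1+V/F(Kᵢ−1)), yᵢ = Kᵢxᵢ:
  1: x = 0.312, y = 0.656
  2: x = 0.688, y = 0.344

y_1 = 0.656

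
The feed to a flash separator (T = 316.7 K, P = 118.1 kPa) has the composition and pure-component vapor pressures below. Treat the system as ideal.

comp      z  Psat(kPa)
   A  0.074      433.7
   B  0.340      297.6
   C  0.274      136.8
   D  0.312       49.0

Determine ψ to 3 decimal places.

ψ = 0.786

Raoult's law: Kᵢ = Pᵢˢᵃᵗ/P = Pᵢˢᵃᵗ/118.1.
  K_A = 433.7/118.1 = 3.67231, K_B = 297.6/118.1 = 2.51990, K_C = 136.8/118.1 = 1.15834, K_D = 49.0/118.1 = 0.41490
Let ψ = V/F and solve Σ zᵢ(Kᵢ−1)/(1+ψ(Kᵢ−1)) = 0.
Feasibility: ΣzᵢKᵢ = 1.575, Σzᵢ/Kᵢ = 1.144 — both > 1, two phases present.
Iterate (Newton) starting at ψ = 0.46:
  ψ = 0.460: g = 0.1835, g' = -0.584 → ψ = 0.774
  ψ = 0.774: g = 0.0069, g' = -0.584 → ψ = 0.786
Converged at ψ = 0.786.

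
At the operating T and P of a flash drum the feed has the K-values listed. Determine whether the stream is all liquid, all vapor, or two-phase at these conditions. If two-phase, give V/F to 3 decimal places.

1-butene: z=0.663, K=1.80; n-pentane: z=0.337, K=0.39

ΣzᵢKᵢ = 1.325; Σzᵢ/Kᵢ = 1.232.
Both exceed 1, so a two-phase solution exists.
Rachford–Rice: g(ψ) = Σ zᵢ(Kᵢ−1)/(1+ψ(Kᵢ−1)) = 0.
Binary case is linear: z₁(K₁−1)(1+ψ(K₂−1)) + z₂(K₂−1)(1+ψ(K₁−1)) = 0
⇒ ψ = [z₁(K₁−1)+z₂(K₂−1)] / [−(K₁−1)(K₂−1)] = 0.3248/0.4880 = 0.666

two-phase, V/F = 0.666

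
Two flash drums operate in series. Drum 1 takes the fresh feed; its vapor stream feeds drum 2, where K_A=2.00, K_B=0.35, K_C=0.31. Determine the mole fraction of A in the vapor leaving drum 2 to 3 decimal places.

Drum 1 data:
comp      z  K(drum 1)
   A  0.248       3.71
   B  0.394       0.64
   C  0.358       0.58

y_A (drum 2) = 0.801

Drum 1:
Newton–Raphson from ψ₁ = 0.5:
  ψ₁ = 0.500: g = -0.0779, g' = -0.506 → ψ₁ = 0.346
  ψ₁ = 0.346: g = 0.0090, g' = -0.638 → ψ₁ = 0.360
Converged at ψ₁ = 0.360.
Drum-1 compositions:
  A: x = 0.126, y = 0.466
  B: x = 0.453, y = 0.290
  C: x = 0.422, y = 0.245
Drum-2 feed = drum-1 vapor: z₂ = (0.4656, 0.2897, 0.2446).
Drum 2:
Let ψ₂ = V/F and solve Σ zᵢ(Kᵢ−1)/(1+ψ₂(Kᵢ−1)) = 0.
g(0) = ΣzᵢKᵢ − 1 = 0.109 and g(1) = 1 − Σzᵢ/Kᵢ = -0.850, so a root lies in (0, 1).
Newton–Raphson from ψ₂ = 0.66:
  ψ₂ = 0.660: g = -0.3593, g' = -0.937 → ψ₂ = 0.277
  ψ₂ = 0.277: g = -0.0735, g' = -0.646 → ψ₂ = 0.163
  ψ₂ = 0.163: g = -0.0003, g' = -0.645 → ψ₂ = 0.162
Converged at ψ₂ = 0.162.
  A: x = 0.401, y = 0.801
  B: x = 0.324, y = 0.113
  C: x = 0.275, y = 0.085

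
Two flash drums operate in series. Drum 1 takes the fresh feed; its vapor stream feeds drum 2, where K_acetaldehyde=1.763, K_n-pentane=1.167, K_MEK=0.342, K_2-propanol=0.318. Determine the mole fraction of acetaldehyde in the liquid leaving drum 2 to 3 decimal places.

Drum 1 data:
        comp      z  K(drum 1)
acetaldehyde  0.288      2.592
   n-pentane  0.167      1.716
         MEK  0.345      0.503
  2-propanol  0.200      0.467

x_acetaldehyde (drum 2) = 0.346

Drum 1:
Material balance + equilibrium reduce to Σ zᵢ(Kᵢ−1)/(1+ψ₁(Kᵢ−1)) = 0.
Feasibility: ΣzᵢKᵢ = 1.300, Σzᵢ/Kᵢ = 1.323 — both > 1, two phases present.
Newton–Raphson from ψ₁ = 0.5:
  ψ₁ = 0.500: g = -0.0302, g' = -0.529 → ψ₁ = 0.443
Converged at ψ₁ = 0.443.
Drum-1 compositions:
  acetaldehyde: x = 0.169, y = 0.438
  n-pentane: x = 0.127, y = 0.218
  MEK: x = 0.443, y = 0.223
  2-propanol: x = 0.262, y = 0.122
Drum-2 feed = drum-1 vapor: z₂ = (0.4376, 0.2175, 0.2226, 0.1223).
Drum 2:
Let ψ₂ = V/F and solve Σ zᵢ(Kᵢ−1)/(1+ψ₂(Kᵢ−1)) = 0.
Feasibility: ΣzᵢKᵢ = 1.140, Σzᵢ/Kᵢ = 1.470 — both > 1, two phases present.
Newton–Raphson from ψ₂ = 0.39:
  ψ₂ = 0.390: g = -0.0192, g' = -0.437 → ψ₂ = 0.346
  ψ₂ = 0.346: g = -0.0003, g' = -0.424 → ψ₂ = 0.345
Converged at ψ₂ = 0.345.
  acetaldehyde: x = 0.346, y = 0.611
  n-pentane: x = 0.206, y = 0.240
  MEK: x = 0.288, y = 0.099
  2-propanol: x = 0.160, y = 0.051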